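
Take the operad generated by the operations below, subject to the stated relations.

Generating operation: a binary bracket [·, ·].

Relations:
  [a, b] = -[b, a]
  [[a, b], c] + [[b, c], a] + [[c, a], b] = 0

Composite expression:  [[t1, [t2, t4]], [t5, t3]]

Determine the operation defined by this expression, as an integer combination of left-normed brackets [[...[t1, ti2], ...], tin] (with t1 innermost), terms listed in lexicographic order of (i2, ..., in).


-[[[[t1, t2], t4], t3], t5] + [[[[t1, t2], t4], t5], t3] + [[[[t1, t4], t2], t3], t5] - [[[[t1, t4], t2], t5], t3]

Skip Jacobi rewriting: expand, keep t1-initial words, read off terms.
Composite bracket: [[t1, [t2, t4]], [t5, t3]]
Expanding via [a, b] = ab - ba: 16 signed words (2^4 = 16).
Collect the words opening with t1:
  t1t2t4t3t5 appears with sign -1, giving the term -[[[[t1, t2], t4], t3], t5]
  t1t2t4t5t3 appears with sign +1, giving the term +[[[[t1, t2], t4], t5], t3]
  t1t4t2t3t5 appears with sign +1, giving the term +[[[[t1, t4], t2], t3], t5]
  t1t4t2t5t3 appears with sign -1, giving the term -[[[[t1, t4], t2], t5], t3]


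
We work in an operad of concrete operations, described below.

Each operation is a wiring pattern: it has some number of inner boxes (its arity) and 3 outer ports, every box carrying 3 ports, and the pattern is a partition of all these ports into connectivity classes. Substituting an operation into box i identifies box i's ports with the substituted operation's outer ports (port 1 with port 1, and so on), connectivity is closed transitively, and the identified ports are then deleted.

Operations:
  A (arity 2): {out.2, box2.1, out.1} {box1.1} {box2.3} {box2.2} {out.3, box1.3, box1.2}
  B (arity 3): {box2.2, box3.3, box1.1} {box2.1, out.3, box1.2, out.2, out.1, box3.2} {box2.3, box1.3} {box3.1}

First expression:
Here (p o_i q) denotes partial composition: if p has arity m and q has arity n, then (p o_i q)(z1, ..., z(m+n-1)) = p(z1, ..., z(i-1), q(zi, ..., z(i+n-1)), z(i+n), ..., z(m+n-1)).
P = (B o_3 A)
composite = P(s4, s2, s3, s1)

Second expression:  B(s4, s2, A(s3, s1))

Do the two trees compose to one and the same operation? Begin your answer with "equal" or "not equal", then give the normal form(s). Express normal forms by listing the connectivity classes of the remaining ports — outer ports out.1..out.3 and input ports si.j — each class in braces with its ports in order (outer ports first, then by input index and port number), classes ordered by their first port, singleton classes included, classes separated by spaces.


The first expression, normalized: {out.1, out.2, out.3, s1.1, s2.1, s4.2} {s1.2} {s1.3} {s2.2, s3.2, s3.3, s4.1} {s2.3, s4.3} {s3.1}
The second expression, normalized: {out.1, out.2, out.3, s1.1, s2.1, s4.2} {s1.2} {s1.3} {s2.2, s3.2, s3.3, s4.1} {s2.3, s4.3} {s3.1}
The forms coincide; equal.

equal: each reduces to {out.1, out.2, out.3, s1.1, s2.1, s4.2} {s1.2} {s1.3} {s2.2, s3.2, s3.3, s4.1} {s2.3, s4.3} {s3.1}


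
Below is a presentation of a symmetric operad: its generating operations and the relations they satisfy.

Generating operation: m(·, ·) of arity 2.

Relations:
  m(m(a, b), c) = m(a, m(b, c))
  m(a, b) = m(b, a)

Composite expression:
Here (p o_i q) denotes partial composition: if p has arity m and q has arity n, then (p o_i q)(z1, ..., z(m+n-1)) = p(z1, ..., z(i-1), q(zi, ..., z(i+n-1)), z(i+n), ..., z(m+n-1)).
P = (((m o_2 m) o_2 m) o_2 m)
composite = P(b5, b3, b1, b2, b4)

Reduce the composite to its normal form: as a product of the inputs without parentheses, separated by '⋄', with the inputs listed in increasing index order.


Reordering under m is free, so list the b-inputs canonically.
m(b3, b1) spells out as b3 ⋄ b1
m(m(b3, b1), b2) spells out as b3 ⋄ b1 ⋄ b2
m(m(m(b3, b1), b2), b4) spells out as b3 ⋄ b1 ⋄ b2 ⋄ b4
m(b5, m(m(m(b3, b1), b2), b4)) spells out as b5 ⋄ b3 ⋄ b1 ⋄ b2 ⋄ b4
the factors in increasing index order: b1 ⋄ b2 ⋄ b3 ⋄ b4 ⋄ b5

b1 ⋄ b2 ⋄ b3 ⋄ b4 ⋄ b5


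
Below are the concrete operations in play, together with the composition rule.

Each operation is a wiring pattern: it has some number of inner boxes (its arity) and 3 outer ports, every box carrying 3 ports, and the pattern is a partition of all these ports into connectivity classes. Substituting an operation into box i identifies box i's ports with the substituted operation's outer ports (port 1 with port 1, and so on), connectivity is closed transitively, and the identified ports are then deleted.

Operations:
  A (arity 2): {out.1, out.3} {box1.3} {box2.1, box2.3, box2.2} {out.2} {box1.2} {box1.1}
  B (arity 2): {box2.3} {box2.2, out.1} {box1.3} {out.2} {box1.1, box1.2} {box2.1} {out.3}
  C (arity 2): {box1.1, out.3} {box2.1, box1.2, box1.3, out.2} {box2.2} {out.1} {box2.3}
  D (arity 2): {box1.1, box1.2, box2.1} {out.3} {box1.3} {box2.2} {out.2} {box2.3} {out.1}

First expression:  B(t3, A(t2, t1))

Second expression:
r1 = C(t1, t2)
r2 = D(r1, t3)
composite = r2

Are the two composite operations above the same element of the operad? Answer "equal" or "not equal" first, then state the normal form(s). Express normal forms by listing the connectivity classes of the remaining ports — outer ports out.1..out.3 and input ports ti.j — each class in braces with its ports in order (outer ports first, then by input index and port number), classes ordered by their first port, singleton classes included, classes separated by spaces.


not equal: they reduce to {out.1} {out.2} {out.3} {t1.1, t1.2, t1.3} {t2.1} {t2.2} {t2.3} {t3.1, t3.2} {t3.3} and {out.1} {out.2} {out.3} {t1.1} {t1.2, t1.3, t2.1, t3.1} {t2.2} {t2.3} {t3.2} {t3.3}

The first composite normalizes to {out.1} {out.2} {out.3} {t1.1, t1.2, t1.3} {t2.1} {t2.2} {t2.3} {t3.1, t3.2} {t3.3}
The second composite normalizes to {out.1} {out.2} {out.3} {t1.1} {t1.2, t1.3, t2.1, t3.1} {t2.2} {t2.3} {t3.2} {t3.3}
They disagree, so not equal.


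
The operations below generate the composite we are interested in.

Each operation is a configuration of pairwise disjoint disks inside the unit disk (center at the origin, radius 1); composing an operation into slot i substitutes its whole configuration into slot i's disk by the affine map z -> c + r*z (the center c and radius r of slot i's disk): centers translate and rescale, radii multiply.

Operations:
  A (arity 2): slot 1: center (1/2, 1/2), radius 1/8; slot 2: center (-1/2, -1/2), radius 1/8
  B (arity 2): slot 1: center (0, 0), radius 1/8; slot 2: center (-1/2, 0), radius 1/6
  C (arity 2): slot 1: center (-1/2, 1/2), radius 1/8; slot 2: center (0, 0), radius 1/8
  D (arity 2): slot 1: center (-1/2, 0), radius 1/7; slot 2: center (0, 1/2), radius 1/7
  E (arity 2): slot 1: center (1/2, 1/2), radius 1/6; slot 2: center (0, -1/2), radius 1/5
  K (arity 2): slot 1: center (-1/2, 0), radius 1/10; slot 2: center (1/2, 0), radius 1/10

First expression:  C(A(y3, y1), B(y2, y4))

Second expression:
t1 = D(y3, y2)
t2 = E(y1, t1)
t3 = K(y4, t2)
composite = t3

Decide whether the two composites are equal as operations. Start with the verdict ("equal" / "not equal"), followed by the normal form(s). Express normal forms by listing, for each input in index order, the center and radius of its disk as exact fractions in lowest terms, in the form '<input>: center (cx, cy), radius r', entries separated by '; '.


not equal; first: y1: center (-9/16, 7/16), radius 1/64; y2: center (0, 0), radius 1/64; y3: center (-7/16, 9/16), radius 1/64; y4: center (-1/16, 0), radius 1/48; second: y1: center (11/20, 1/20), radius 1/60; y2: center (1/2, -1/25), radius 1/350; y3: center (49/100, -1/20), radius 1/350; y4: center (-1/2, 0), radius 1/10

The first expression, normalized: y1: center (-9/16, 7/16), radius 1/64; y2: center (0, 0), radius 1/64; y3: center (-7/16, 9/16), radius 1/64; y4: center (-1/16, 0), radius 1/48
The second expression, normalized: y1: center (11/20, 1/20), radius 1/60; y2: center (1/2, -1/25), radius 1/350; y3: center (49/100, -1/20), radius 1/350; y4: center (-1/2, 0), radius 1/10
The normal forms differ: not equal.


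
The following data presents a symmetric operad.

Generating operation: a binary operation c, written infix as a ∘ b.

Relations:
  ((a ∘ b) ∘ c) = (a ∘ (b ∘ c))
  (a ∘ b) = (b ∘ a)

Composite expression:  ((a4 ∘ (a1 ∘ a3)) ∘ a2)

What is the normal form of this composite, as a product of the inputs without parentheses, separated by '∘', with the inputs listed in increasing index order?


a1 ∘ a2 ∘ a3 ∘ a4

With c associative and commutative, the a-input set is all that matters.
(a1 ∘ a3) spells out as a1 ∘ a3
(a4 ∘ (a1 ∘ a3)) spells out as a4 ∘ a1 ∘ a3
((a4 ∘ (a1 ∘ a3)) ∘ a2) spells out as a4 ∘ a1 ∘ a3 ∘ a2
reordering the factors by index: a1 ∘ a2 ∘ a3 ∘ a4


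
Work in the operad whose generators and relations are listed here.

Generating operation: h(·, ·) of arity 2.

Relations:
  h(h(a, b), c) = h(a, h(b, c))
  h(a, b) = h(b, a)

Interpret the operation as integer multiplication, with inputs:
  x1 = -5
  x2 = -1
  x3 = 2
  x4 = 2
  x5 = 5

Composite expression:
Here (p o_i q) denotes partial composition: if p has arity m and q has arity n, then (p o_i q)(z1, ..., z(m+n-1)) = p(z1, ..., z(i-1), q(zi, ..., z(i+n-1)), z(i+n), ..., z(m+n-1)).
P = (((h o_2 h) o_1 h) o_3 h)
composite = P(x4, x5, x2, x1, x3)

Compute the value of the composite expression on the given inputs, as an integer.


100

h(x4, x5) = 10
h(x2, x1) = 5
h(h(x2, x1), x3) = 10
h(h(x4, x5), h(h(x2, x1), x3)) = 100


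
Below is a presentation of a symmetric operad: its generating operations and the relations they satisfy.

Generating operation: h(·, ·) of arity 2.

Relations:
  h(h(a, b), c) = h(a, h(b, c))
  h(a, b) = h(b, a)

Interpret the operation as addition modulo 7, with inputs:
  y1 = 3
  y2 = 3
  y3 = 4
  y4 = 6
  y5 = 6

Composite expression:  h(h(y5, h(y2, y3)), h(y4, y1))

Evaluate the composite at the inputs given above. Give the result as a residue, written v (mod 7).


1 (mod 7)

h(y2, y3) = 0
h(y5, h(y2, y3)) = 6
h(y4, y1) = 2
h(h(y5, h(y2, y3)), h(y4, y1)) = 1


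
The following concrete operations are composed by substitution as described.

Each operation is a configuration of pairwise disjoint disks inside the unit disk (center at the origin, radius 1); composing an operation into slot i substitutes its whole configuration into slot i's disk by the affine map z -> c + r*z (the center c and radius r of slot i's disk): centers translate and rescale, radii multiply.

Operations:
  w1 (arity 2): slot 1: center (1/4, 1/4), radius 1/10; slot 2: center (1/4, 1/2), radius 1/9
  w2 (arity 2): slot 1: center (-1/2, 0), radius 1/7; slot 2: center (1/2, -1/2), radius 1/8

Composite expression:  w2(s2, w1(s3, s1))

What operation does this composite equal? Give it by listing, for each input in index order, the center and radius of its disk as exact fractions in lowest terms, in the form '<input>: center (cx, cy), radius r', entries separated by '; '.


Nesting under w2 composes maps z -> c + r*z down each s-path.
input s2: composing its 1 substitution step yields center (-1/2, 0), radius 1/7
input s3: composing its 2 substitution steps yields center (17/32, -15/32), radius 1/80
input s1: composing its 2 substitution steps yields center (17/32, -7/16), radius 1/72

s1: center (17/32, -7/16), radius 1/72; s2: center (-1/2, 0), radius 1/7; s3: center (17/32, -15/32), radius 1/80


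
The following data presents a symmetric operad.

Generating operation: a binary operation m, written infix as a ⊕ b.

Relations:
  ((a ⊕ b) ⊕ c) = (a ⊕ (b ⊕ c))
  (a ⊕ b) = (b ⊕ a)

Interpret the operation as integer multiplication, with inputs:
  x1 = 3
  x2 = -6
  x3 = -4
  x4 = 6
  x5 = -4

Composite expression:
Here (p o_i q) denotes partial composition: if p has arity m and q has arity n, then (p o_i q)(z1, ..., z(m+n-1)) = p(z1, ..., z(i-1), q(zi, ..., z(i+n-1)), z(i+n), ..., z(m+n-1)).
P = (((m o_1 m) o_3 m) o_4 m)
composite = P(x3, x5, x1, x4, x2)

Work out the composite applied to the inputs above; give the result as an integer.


-1728

(x3 ⊕ x5) = 16
(x4 ⊕ x2) = -36
(x1 ⊕ (x4 ⊕ x2)) = -108
((x3 ⊕ x5) ⊕ (x1 ⊕ (x4 ⊕ x2))) = -1728


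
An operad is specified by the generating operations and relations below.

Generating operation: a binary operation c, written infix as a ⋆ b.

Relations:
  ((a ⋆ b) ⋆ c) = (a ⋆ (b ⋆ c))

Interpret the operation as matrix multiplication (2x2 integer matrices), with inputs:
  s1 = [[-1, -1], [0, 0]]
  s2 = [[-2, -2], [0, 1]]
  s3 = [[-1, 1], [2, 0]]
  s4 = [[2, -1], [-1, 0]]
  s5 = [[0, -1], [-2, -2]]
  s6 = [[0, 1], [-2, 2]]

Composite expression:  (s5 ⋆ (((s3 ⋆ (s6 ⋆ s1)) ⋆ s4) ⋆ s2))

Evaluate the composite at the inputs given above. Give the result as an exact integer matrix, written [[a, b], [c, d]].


(s6 ⋆ s1) = [[0, 0], [2, 2]]
(s3 ⋆ (s6 ⋆ s1)) = [[2, 2], [0, 0]]
((s3 ⋆ (s6 ⋆ s1)) ⋆ s4) = [[2, -2], [0, 0]]
(((s3 ⋆ (s6 ⋆ s1)) ⋆ s4) ⋆ s2) = [[-4, -6], [0, 0]]
(s5 ⋆ (((s3 ⋆ (s6 ⋆ s1)) ⋆ s4) ⋆ s2)) = [[0, 0], [8, 12]]

[[0, 0], [8, 12]]


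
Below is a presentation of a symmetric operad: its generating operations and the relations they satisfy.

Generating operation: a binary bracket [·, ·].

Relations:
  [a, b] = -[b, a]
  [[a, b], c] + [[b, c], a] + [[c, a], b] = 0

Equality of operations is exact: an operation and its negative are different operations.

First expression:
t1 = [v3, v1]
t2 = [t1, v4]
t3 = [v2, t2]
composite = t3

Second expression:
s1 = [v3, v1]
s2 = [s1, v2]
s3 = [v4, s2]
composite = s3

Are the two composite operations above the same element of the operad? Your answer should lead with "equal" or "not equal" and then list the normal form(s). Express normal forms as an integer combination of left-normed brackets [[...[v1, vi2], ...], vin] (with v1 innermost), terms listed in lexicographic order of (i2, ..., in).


not equal; first: [[[v1, v3], v4], v2]; second: [[[v1, v3], v2], v4]

The first expression, normalized: [[[v1, v3], v4], v2]
The second expression, normalized: [[[v1, v3], v2], v4]
The forms do not match — not equal.


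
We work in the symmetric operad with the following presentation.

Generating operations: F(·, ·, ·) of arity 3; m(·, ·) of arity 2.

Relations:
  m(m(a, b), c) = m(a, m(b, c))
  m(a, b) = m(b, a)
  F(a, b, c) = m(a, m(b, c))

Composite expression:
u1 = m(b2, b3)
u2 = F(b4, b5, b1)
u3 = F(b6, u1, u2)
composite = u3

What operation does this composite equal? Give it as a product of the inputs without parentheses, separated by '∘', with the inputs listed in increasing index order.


b1 ∘ b2 ∘ b3 ∘ b4 ∘ b5 ∘ b6

Any arrangement under F is one operation, so sort the b-inputs.
m(b2, b3) flattens to b2 ∘ b3
F(b4, b5, b1) flattens to b4 ∘ b5 ∘ b1
F(b6, m(b2, b3), F(b4, b5, b1)) flattens to b6 ∘ b2 ∘ b3 ∘ b4 ∘ b5 ∘ b1
sorting the factors by input index: b1 ∘ b2 ∘ b3 ∘ b4 ∘ b5 ∘ b6


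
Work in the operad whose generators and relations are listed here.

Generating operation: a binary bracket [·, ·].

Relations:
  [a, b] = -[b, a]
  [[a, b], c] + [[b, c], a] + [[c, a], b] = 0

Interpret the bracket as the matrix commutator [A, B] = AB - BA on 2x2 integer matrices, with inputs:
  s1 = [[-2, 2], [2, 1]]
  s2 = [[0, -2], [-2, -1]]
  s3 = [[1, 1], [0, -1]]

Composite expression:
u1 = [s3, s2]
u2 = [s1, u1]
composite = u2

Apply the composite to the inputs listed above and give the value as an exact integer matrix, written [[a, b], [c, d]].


[[18, 23], [4, -18]]

[s3, s2] = [[-2, -5], [4, 2]]
[s1, [s3, s2]] = [[18, 23], [4, -18]]


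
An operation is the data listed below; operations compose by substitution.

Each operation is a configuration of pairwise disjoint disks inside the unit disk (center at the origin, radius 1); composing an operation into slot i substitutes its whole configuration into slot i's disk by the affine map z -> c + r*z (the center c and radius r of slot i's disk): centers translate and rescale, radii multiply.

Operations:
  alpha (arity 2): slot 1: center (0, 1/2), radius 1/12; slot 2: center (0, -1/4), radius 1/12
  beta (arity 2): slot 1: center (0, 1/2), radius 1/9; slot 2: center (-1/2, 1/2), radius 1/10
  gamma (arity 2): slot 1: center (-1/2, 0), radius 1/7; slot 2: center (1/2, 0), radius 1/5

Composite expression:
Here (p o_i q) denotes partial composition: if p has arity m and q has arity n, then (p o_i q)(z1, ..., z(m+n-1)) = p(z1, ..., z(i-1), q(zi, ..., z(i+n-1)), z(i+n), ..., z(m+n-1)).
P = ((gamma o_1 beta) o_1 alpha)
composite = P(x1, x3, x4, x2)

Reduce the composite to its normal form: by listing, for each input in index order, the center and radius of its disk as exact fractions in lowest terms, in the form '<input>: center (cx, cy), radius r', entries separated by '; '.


x1: center (-1/2, 5/63), radius 1/756; x2: center (1/2, 0), radius 1/5; x3: center (-1/2, 17/252), radius 1/756; x4: center (-4/7, 1/14), radius 1/70

Each x-disk chains the slot maps above it in gamma; radii multiply.
input x1: composing its 3 substitution steps yields center (-1/2, 5/63), radius 1/756
input x3: composing its 3 substitution steps yields center (-1/2, 17/252), radius 1/756
input x4: composing its 2 substitution steps yields center (-4/7, 1/14), radius 1/70
input x2: composing its 1 substitution step yields center (1/2, 0), radius 1/5


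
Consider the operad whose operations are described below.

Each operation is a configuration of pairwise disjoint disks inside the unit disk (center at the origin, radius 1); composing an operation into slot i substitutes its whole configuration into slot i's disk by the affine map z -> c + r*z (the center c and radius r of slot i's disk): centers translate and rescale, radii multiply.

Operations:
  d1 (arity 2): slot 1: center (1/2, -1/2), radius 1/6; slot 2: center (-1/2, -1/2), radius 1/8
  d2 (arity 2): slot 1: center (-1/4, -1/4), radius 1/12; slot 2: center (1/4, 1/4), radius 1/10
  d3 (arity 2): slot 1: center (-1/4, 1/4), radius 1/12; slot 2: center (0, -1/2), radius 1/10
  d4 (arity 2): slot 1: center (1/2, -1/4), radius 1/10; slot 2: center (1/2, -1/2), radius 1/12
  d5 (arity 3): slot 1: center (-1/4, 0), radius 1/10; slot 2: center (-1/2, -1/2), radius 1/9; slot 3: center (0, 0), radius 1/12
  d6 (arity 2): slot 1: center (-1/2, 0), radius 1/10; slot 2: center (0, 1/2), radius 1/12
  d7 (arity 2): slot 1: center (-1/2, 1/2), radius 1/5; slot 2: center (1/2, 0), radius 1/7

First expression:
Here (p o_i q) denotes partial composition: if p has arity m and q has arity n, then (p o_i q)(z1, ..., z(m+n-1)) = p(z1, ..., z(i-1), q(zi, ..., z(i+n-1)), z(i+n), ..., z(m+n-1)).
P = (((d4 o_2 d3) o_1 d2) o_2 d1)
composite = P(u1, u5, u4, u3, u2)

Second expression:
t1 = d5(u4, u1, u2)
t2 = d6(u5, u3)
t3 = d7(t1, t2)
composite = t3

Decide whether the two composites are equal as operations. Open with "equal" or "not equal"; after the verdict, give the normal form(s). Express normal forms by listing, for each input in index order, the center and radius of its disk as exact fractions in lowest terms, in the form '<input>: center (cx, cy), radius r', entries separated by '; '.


not equal; the first gives u1: center (19/40, -11/40), radius 1/120; u2: center (1/2, -13/24), radius 1/120; u3: center (23/48, -23/48), radius 1/144; u4: center (13/25, -23/100), radius 1/800; u5: center (53/100, -23/100), radius 1/600 and the second u1: center (-3/5, 2/5), radius 1/45; u2: center (-1/2, 1/2), radius 1/60; u3: center (1/2, 1/14), radius 1/84; u4: center (-11/20, 1/2), radius 1/50; u5: center (3/7, 0), radius 1/70

The first composite normalizes to u1: center (19/40, -11/40), radius 1/120; u2: center (1/2, -13/24), radius 1/120; u3: center (23/48, -23/48), radius 1/144; u4: center (13/25, -23/100), radius 1/800; u5: center (53/100, -23/100), radius 1/600
The second composite normalizes to u1: center (-3/5, 2/5), radius 1/45; u2: center (-1/2, 1/2), radius 1/60; u3: center (1/2, 1/14), radius 1/84; u4: center (-11/20, 1/2), radius 1/50; u5: center (3/7, 0), radius 1/70
The forms do not match — not equal.


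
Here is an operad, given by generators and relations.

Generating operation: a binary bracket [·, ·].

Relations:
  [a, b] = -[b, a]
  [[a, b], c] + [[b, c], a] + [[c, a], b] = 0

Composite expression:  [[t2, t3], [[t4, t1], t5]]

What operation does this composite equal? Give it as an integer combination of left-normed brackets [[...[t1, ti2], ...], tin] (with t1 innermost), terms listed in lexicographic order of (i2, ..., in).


[[[[t1, t4], t5], t2], t3] - [[[[t1, t4], t5], t3], t2]

A multilinear Lie element is pinned by t1-initial words (t1 innermost).
Composite bracket: [[t2, t3], [[t4, t1], t5]]
Applying ab - ba throughout gives 16 signed words (2^4 = 16).
Words beginning with t1 determine it all:
  sign of t1t4t5t2t3 is +1, so it contributes +[[[[t1, t4], t5], t2], t3]
  sign of t1t4t5t3t2 is -1, so it contributes -[[[[t1, t4], t5], t3], t2]


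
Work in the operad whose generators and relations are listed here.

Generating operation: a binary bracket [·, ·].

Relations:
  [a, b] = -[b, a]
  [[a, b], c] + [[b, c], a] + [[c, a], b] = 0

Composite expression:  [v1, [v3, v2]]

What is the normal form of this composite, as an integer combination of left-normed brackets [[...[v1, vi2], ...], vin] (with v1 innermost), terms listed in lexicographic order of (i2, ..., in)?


-[[v1, v2], v3] + [[v1, v3], v2]

Antisymmetry and Jacobi reduce to v1-anchored left-normed brackets.
Composite bracket: [v1, [v3, v2]]
Full expansion: 4 signed words from ab - ba (2^2 = 4).
Coefficients come from the v1-initial words:
  v1v2v3 (sign -1) contributes -[[v1, v2], v3]
  v1v3v2 (sign +1) contributes +[[v1, v3], v2]


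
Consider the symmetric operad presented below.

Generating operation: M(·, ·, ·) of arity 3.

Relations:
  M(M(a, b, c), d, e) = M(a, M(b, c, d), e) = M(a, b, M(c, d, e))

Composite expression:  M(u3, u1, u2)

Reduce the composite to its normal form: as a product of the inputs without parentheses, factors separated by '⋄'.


Key point: M is associative — brackets drop, the u-order remains.
M(u3, u1, u2) reduces to u3 ⋄ u1 ⋄ u2

u3 ⋄ u1 ⋄ u2


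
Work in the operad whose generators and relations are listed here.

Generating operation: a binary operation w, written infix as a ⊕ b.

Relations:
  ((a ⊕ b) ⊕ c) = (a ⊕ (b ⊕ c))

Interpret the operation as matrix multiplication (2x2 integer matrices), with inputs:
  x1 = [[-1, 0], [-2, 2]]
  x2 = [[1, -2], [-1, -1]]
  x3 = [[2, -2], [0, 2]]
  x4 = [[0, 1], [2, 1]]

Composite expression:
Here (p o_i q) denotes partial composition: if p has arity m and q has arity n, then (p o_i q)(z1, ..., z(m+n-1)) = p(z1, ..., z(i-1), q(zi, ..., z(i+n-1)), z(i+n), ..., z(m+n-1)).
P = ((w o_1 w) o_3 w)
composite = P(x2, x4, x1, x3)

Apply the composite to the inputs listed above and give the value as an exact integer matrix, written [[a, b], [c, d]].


(x2 ⊕ x4) = [[-4, -1], [-2, -2]]
(x1 ⊕ x3) = [[-2, 2], [-4, 8]]
((x2 ⊕ x4) ⊕ (x1 ⊕ x3)) = [[12, -16], [12, -20]]

[[12, -16], [12, -20]]


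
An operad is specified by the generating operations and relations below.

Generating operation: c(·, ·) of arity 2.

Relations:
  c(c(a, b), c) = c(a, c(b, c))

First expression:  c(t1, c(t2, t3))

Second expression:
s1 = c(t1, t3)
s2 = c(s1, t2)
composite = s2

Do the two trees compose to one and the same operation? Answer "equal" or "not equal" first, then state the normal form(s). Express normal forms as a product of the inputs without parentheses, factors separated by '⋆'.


not equal; the first gives t1 ⋆ t2 ⋆ t3 and the second t1 ⋆ t3 ⋆ t2


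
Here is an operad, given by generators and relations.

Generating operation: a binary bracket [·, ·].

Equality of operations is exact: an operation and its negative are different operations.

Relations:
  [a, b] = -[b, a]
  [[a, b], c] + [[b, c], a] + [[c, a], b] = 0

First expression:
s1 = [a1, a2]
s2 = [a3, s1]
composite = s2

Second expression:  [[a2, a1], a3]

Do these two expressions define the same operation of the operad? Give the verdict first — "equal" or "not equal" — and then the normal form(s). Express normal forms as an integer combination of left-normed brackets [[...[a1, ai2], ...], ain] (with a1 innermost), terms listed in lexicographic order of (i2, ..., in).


equal: each reduces to -[[a1, a2], a3]

Normal form of the first expression: -[[a1, a2], a3]
Normal form of the second expression: -[[a1, a2], a3]
The normal forms match — equal.


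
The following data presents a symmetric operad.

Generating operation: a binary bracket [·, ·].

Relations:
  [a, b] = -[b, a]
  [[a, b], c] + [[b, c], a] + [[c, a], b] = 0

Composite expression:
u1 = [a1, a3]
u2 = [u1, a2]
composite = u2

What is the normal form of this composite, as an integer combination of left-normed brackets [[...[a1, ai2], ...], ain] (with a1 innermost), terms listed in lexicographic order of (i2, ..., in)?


[[a1, a3], a2]

A multilinear Lie element is pinned by a1-initial words (a1 innermost).
Composite bracket: [[a1, a3], a2]
Applying ab - ba throughout gives 4 signed words (2^2 = 4).
Words beginning with a1 determine it all:
  a1a3a2 (sign +1) contributes +[[a1, a3], a2]


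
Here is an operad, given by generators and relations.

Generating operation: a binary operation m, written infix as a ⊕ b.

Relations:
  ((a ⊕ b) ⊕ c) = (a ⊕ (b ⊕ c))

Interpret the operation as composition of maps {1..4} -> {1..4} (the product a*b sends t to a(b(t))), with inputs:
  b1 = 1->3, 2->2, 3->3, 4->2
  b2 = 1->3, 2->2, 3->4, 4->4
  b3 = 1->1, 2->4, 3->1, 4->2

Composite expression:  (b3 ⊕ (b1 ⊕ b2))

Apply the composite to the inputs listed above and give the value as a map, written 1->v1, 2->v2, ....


1->1, 2->4, 3->4, 4->4

(b1 ⊕ b2) = 1->3, 2->2, 3->2, 4->2
(b3 ⊕ (b1 ⊕ b2)) = 1->1, 2->4, 3->4, 4->4


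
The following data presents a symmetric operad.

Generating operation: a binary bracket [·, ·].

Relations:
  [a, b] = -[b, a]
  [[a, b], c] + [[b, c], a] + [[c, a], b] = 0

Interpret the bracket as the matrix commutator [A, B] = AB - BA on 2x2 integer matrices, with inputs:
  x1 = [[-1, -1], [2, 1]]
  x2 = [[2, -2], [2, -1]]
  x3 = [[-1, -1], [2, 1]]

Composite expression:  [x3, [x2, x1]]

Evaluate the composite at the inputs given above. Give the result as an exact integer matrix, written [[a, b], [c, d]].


[[24, 10], [-28, -24]]

[x2, x1] = [[-2, -7], [-10, 2]]
[x3, [x2, x1]] = [[24, 10], [-28, -24]]


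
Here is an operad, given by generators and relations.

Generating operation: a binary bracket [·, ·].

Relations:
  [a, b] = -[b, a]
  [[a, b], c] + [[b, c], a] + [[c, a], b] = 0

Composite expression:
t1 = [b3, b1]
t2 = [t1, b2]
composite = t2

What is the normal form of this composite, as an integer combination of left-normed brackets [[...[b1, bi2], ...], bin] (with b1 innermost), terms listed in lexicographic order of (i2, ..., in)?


A multilinear Lie element is pinned by b1-initial words (b1 innermost).
Composite bracket: [[b3, b1], b2]
Full expansion: 4 signed words from ab - ba (2^2 = 4).
Keep just the words that open with b1:
  sign of b1b3b2 is -1, so it contributes -[[b1, b3], b2]

-[[b1, b3], b2]


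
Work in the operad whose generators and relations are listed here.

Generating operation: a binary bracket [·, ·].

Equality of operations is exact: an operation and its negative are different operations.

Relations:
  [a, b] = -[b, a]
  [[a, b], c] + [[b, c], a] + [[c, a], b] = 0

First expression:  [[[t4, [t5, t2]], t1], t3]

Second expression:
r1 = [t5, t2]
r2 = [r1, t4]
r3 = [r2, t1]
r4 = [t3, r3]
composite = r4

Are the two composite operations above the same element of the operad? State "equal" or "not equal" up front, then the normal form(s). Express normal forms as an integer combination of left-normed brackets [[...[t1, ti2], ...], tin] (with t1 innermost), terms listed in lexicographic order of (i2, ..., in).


equal — both sides give -[[[[t1, t2], t5], t4], t3] + [[[[t1, t4], t2], t5], t3] - [[[[t1, t4], t5], t2], t3] + [[[[t1, t5], t2], t4], t3]

In normal form, the first expression is -[[[[t1, t2], t5], t4], t3] + [[[[t1, t4], t2], t5], t3] - [[[[t1, t4], t5], t2], t3] + [[[[t1, t5], t2], t4], t3]
In normal form, the second expression is -[[[[t1, t2], t5], t4], t3] + [[[[t1, t4], t2], t5], t3] - [[[[t1, t4], t5], t2], t3] + [[[[t1, t5], t2], t4], t3]
Both agree, so they are equal.


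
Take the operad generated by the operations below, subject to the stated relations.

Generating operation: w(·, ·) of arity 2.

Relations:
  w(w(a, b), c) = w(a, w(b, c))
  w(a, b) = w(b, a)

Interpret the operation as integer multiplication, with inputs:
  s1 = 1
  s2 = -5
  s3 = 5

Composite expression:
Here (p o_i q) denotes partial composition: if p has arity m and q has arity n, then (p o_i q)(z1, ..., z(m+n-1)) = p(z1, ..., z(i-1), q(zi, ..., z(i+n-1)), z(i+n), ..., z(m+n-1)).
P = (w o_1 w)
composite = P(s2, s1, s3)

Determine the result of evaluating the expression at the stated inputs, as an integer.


w(s2, s1) = -5
w(w(s2, s1), s3) = -25

-25


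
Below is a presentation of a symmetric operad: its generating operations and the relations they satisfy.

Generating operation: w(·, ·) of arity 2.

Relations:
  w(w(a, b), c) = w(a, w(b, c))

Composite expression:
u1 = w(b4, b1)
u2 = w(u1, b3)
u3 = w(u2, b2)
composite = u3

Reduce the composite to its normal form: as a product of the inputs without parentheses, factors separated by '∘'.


b4 ∘ b1 ∘ b3 ∘ b2


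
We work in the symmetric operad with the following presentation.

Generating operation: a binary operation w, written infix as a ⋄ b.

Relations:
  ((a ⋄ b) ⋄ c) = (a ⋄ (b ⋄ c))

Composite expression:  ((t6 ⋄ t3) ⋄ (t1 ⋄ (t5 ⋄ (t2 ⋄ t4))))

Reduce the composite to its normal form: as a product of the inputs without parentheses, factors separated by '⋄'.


t6 ⋄ t3 ⋄ t1 ⋄ t5 ⋄ t2 ⋄ t4

Every regrouping of w is equal, so read the t-inputs in written order.
(t6 ⋄ t3) spells out as t6 ⋄ t3
(t2 ⋄ t4) spells out as t2 ⋄ t4
(t5 ⋄ (t2 ⋄ t4)) spells out as t5 ⋄ t2 ⋄ t4
(t1 ⋄ (t5 ⋄ (t2 ⋄ t4))) spells out as t1 ⋄ t5 ⋄ t2 ⋄ t4
((t6 ⋄ t3) ⋄ (t1 ⋄ (t5 ⋄ (t2 ⋄ t4)))) spells out as t6 ⋄ t3 ⋄ t1 ⋄ t5 ⋄ t2 ⋄ t4


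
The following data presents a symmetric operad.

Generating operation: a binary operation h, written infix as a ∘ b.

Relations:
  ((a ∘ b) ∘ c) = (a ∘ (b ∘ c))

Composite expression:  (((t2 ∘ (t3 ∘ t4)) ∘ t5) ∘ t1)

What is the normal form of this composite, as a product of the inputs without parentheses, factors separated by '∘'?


t2 ∘ t3 ∘ t4 ∘ t5 ∘ t1


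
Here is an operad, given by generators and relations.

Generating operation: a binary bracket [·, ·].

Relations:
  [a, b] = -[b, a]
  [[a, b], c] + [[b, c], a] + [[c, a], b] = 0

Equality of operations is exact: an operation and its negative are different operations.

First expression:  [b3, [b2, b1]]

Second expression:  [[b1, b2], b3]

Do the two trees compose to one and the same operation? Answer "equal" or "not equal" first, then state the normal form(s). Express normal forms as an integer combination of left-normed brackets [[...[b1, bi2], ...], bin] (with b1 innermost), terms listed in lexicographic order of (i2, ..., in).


equal — both sides give [[b1, b2], b3]


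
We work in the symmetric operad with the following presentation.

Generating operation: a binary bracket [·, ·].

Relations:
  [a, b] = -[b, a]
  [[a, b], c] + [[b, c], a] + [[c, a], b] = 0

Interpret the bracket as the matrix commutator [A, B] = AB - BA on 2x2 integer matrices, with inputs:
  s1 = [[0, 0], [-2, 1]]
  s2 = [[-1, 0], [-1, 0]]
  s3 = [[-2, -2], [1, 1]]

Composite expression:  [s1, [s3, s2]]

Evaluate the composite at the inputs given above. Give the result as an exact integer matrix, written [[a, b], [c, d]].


[[-4, 2], [-12, 4]]

[s3, s2] = [[2, -2], [-4, -2]]
[s1, [s3, s2]] = [[-4, 2], [-12, 4]]


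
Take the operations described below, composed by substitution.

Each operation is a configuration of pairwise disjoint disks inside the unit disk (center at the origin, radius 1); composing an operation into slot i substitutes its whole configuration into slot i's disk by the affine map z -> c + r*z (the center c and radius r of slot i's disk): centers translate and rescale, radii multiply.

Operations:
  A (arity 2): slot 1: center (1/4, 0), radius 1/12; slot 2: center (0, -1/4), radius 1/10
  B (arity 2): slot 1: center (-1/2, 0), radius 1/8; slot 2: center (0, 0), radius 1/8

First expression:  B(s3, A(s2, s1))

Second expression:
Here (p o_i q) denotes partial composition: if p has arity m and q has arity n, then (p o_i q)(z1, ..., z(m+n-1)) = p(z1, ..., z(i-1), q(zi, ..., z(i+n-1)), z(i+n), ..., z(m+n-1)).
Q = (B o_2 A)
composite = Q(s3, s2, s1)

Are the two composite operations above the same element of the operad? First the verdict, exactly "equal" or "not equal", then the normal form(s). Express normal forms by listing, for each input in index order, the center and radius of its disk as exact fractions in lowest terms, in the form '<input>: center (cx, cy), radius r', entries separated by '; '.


equal: each reduces to s1: center (0, -1/32), radius 1/80; s2: center (1/32, 0), radius 1/96; s3: center (-1/2, 0), radius 1/8


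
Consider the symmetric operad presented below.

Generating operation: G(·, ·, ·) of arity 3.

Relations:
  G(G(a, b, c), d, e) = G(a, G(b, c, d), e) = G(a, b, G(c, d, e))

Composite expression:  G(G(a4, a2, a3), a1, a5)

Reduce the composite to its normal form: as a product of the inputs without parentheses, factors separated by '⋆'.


a4 ⋆ a2 ⋆ a3 ⋆ a1 ⋆ a5

The G-tree's shape is irrelevant; the a-reading-order decides.
G(a4, a2, a3) flattens to a4 ⋆ a2 ⋆ a3
G(G(a4, a2, a3), a1, a5) flattens to a4 ⋆ a2 ⋆ a3 ⋆ a1 ⋆ a5


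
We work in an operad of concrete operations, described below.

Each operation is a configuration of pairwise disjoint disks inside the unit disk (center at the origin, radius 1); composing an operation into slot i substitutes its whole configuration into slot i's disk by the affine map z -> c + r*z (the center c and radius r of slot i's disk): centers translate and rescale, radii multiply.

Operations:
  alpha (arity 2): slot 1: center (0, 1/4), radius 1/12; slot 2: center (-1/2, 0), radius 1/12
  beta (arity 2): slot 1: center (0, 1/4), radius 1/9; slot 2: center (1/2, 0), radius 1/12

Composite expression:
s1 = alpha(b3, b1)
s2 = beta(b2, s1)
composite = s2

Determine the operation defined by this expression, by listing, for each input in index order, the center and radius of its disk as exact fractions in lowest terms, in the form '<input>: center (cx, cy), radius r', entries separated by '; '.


b1: center (11/24, 0), radius 1/144; b2: center (0, 1/4), radius 1/9; b3: center (1/2, 1/48), radius 1/144


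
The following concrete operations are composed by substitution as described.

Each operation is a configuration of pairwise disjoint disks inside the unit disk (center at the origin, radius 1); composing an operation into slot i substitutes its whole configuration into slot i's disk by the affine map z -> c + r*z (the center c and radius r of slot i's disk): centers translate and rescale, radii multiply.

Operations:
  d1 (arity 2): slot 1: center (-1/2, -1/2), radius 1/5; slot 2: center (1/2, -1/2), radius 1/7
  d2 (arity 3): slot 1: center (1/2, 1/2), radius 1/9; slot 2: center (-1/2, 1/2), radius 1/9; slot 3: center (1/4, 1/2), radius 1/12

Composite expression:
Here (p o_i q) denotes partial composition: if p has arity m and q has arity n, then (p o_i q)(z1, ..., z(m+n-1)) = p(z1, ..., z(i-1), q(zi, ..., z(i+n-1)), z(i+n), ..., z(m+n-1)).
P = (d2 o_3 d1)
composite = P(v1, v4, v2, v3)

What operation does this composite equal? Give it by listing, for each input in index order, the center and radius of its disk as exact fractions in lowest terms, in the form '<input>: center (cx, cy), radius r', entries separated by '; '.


v1: center (1/2, 1/2), radius 1/9; v2: center (5/24, 11/24), radius 1/60; v3: center (7/24, 11/24), radius 1/84; v4: center (-1/2, 1/2), radius 1/9

Only the slot chain above each v matters under d2; compose those maps.
tracing v1 down its 1-map path: center (1/2, 1/2), radius 1/9
tracing v4 down its 1-map path: center (-1/2, 1/2), radius 1/9
tracing v2 down its 2-map path: center (5/24, 11/24), radius 1/60
tracing v3 down its 2-map path: center (7/24, 11/24), radius 1/84


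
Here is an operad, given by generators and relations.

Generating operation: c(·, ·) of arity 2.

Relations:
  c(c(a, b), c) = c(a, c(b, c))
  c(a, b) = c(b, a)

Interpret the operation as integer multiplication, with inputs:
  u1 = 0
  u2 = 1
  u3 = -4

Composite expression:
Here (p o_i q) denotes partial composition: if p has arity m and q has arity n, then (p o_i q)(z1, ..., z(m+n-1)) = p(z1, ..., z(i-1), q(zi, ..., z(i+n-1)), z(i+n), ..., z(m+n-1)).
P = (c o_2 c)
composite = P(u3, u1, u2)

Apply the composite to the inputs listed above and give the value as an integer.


0

c(u1, u2) = 0
c(u3, c(u1, u2)) = 0


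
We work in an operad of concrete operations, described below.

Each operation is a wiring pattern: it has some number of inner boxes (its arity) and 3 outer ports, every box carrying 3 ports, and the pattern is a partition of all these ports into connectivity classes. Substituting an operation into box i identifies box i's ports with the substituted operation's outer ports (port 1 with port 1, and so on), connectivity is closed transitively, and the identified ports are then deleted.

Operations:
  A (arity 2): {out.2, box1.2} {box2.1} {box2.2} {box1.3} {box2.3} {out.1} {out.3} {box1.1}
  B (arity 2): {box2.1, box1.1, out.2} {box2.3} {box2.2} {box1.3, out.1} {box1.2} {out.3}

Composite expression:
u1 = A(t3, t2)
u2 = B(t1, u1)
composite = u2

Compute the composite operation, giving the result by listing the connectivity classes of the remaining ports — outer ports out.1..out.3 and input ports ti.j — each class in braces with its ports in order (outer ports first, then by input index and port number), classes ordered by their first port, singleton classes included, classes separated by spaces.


Two ports join when wires chain via B-identified ports.
composing A on (t3, t2), with out.j its own outer ports: {out.1} {out.2, t3.2} {out.3} {t2.1} {t2.2} {t2.3} {t3.1} {t3.3}
composing B on (t1, t3, t2), with out.j its own outer ports: {out.1, t1.3} {out.2, t1.1} {out.3} {t1.2} {t2.1} {t2.2} {t2.3} {t3.1} {t3.2} {t3.3}

{out.1, t1.3} {out.2, t1.1} {out.3} {t1.2} {t2.1} {t2.2} {t2.3} {t3.1} {t3.2} {t3.3}


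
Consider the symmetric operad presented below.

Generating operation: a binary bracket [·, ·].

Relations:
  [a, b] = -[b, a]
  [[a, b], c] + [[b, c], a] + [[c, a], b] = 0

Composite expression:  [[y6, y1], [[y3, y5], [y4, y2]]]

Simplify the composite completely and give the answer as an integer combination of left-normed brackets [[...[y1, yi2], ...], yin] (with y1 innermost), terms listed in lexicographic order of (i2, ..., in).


-[[[[[y1, y6], y2], y4], y3], y5] + [[[[[y1, y6], y2], y4], y5], y3] + [[[[[y1, y6], y3], y5], y2], y4] - [[[[[y1, y6], y3], y5], y4], y2] + [[[[[y1, y6], y4], y2], y3], y5] - [[[[[y1, y6], y4], y2], y5], y3] - [[[[[y1, y6], y5], y3], y2], y4] + [[[[[y1, y6], y5], y3], y4], y2]

A multilinear Lie element is pinned by y1-initial words (y1 innermost).
Composite bracket: [[y6, y1], [[y3, y5], [y4, y2]]]
Under [a, b] = ab - ba we get 32 signed associative words (2^5 = 32).
Coefficients come from the y1-initial words:
  the word y1y6y2y4y3y5 carries sign -1 and contributes -[[[[[y1, y6], y2], y4], y3], y5]
  the word y1y6y2y4y5y3 carries sign +1 and contributes +[[[[[y1, y6], y2], y4], y5], y3]
  the word y1y6y3y5y2y4 carries sign +1 and contributes +[[[[[y1, y6], y3], y5], y2], y4]
  the word y1y6y3y5y4y2 carries sign -1 and contributes -[[[[[y1, y6], y3], y5], y4], y2]
  the word y1y6y4y2y3y5 carries sign +1 and contributes +[[[[[y1, y6], y4], y2], y3], y5]
  the word y1y6y4y2y5y3 carries sign -1 and contributes -[[[[[y1, y6], y4], y2], y5], y3]
  the word y1y6y5y3y2y4 carries sign -1 and contributes -[[[[[y1, y6], y5], y3], y2], y4]
  the word y1y6y5y3y4y2 carries sign +1 and contributes +[[[[[y1, y6], y5], y3], y4], y2]
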